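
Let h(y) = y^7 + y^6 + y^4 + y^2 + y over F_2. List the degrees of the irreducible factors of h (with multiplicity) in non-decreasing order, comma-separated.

Roots in F_2: h(0) = 0 → root; h(1) = 1.
Linear factors from roots: (y).
Complete factorization: h(y) = (y)·(y^2 + y + 1)^3.
Factor degrees with multiplicity: 1 + 2 + 2 + 2 = 7.

1, 2, 2, 2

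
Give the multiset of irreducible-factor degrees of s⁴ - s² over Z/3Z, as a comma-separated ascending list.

Write f(s) = s⁴ - s².
Roots in Z/3Z: f(0) = 0 → root; f(1) = 0 → root; f(2) = 0 → root.
Linear factors from roots: (s), (s - 1), (s + 1).
Complete factorization: f(s) = (s + 1)·(s - 1)·(s)^2.
Factor degrees with multiplicity: 1 + 1 + 1 + 1 = 4.

1, 1, 1, 1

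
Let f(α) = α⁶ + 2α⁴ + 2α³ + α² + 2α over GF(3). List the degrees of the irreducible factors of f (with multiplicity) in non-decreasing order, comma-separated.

1, 1, 2, 2

Roots in GF(3): f(0) = 0 → root; f(1) = 2; f(2) = 0 → root.
Linear factors from roots: (α), (α + 1).
Complete factorization: f(α) = (α)·(α + 1)·(α² + 1)·(α² + 2α + 2).
Factor degrees with multiplicity: 1 + 1 + 2 + 2 = 6.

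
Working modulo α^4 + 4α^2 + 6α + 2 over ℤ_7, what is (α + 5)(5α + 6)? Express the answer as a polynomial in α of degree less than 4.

Multiply in ℤ_7[α]: (α + 5)·(5α + 6) = 5α^2 + 3α + 2.
Reduced: 5α^2 + 3α + 2.

5α^2 + 3α + 2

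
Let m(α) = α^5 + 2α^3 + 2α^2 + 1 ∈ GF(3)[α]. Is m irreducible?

No

Check for roots in GF(3): m(0) = 1; m(1) = 0 → root; m(2) = 0 → root.
m(1) = 0, so (α − 1) divides m(α); m is reducible.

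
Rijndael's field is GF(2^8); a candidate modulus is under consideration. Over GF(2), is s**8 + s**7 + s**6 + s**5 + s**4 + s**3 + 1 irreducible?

Yes

Write g(s) = s**8 + s**7 + s**6 + s**5 + s**4 + s**3 + 1.
Check for roots in GF(2): g(0) = 1; g(1) = 1.
No roots, so no linear factors.
Monic irreducibles of degree 2 over GF(2): s**2 + s + 1.
None of them divide g (all give nonzero remainder).
Monic irreducibles of degree 3 over GF(2): s**3 + s + 1, s**3 + s**2 + 1.
None of them divide g (all give nonzero remainder).
Monic irreducibles of degree 4 over GF(2): s**4 + s + 1, s**4 + s**3 + 1, s**4 + s**3 + s**2 + s + 1.
None of them divide g (all give nonzero remainder).
No irreducible factor of degree ≤ 4 exists, so g is irreducible over GF(2).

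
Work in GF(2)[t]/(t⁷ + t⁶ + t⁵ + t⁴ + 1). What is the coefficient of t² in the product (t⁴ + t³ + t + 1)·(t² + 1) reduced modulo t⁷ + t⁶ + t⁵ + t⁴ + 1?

Multiply in GF(2)[t]: (t⁴ + t³ + t + 1)·(t² + 1) = t⁶ + t⁵ + t⁴ + t² + t + 1.
Reduced: t⁶ + t⁵ + t⁴ + t² + t + 1.

1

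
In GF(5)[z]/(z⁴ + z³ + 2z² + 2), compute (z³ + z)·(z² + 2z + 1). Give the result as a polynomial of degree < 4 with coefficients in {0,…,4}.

Multiply in GF(5)[z]: (z³ + z)·(z² + 2z + 1) = z⁵ + 2z⁴ + 2z³ + 2z² + z.
Reduce using z⁴ ≡ 4z³ + 3z² + 3 (mod z⁴ + z³ + 2z² + 2).
Reduced: 4z³ + 4z + 3.

4z^3 + 4z + 3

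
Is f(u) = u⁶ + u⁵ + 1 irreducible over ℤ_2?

Check for roots in ℤ_2: f(0) = 1; f(1) = 1.
No roots, so no linear factors.
Monic irreducibles of degree 2 over GF(2): u² + u + 1.
None of them divide f (all give nonzero remainder).
Monic irreducibles of degree 3 over GF(2): u³ + u + 1, u³ + u² + 1.
None of them divide f (all give nonzero remainder).
No irreducible factor of degree ≤ 3 exists, so f is irreducible over GF(2).

Yes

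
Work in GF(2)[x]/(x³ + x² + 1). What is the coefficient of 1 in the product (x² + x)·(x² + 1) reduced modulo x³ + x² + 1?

0

Multiply in GF(2)[x]: (x² + x)·(x² + 1) = x⁴ + x³ + x² + x.
Reduce using x³ ≡ x² + 1 (mod x³ + x² + 1).
Reduced: x².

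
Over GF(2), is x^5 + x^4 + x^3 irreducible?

Write g(x) = x^5 + x^4 + x^3.
Check for roots in GF(2): g(0) = 0 → root; g(1) = 1.
g(0) = 0, so (x) divides g(x); g is reducible.

No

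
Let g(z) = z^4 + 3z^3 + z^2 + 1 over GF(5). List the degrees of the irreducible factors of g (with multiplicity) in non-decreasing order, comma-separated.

Roots in GF(5): g(0) = 1; g(1) = 1; g(2) = 0 → root; g(3) = 2; g(4) = 0 → root.
Linear factors from roots: (z + 3), (z + 1).
Complete factorization: g(z) = (z + 1)·(z + 3)·(z^2 + 4z + 2).
Factor degrees with multiplicity: 1 + 1 + 2 = 4.

1, 1, 2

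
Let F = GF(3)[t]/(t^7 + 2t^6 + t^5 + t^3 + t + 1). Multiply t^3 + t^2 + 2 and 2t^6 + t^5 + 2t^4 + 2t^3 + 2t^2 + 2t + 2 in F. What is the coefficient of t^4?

0

Multiply in GF(3)[t]: (t^3 + t^2 + 2)·(2t^6 + t^5 + 2t^4 + 2t^3 + 2t^2 + 2t + 2) = 2t^9 + 2t^6 + 2t^4 + 2t^3 + t + 1.
Reduce using t^7 ≡ t^6 + 2t^5 + 2t^3 + 2t + 2 (mod t^7 + 2t^6 + t^5 + t^3 + t + 1).
Reduced: t^5 + 2t^2 + 2t + 1.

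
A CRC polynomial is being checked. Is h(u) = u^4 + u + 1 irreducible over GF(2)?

Yes

Check for roots in GF(2): h(0) = 1; h(1) = 1.
No roots, so no linear factors.
Monic irreducibles of degree 2 over GF(2): u^2 + u + 1.
None of them divide h (all give nonzero remainder).
No irreducible factor of degree ≤ 2 exists, so h is irreducible over GF(2).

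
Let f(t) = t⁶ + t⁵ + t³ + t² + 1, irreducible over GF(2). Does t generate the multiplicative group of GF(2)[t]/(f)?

Yes

|GF(2^6)^×| = 2^6 − 1 = 63. Prime factorization: 63 = 3^2·7.
f is primitive ⇔ t has order 63 in GF(2)[t]/(f), i.e. t^(63/q) ≠ 1 for each prime q | 63.
t^(21) mod f = t⁴ + t² + t + 1.
t^(9) mod f = t² + t.
None equal 1, so t has full order 63; f is primitive.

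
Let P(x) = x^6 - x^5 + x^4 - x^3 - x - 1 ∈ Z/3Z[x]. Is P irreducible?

Yes

Check for roots in Z/3Z: P(0) = 2; P(1) = 1; P(2) = 1.
No roots, so no linear factors.
Monic irreducibles of degree 2 over GF(3): x^2 + 1, x^2 + x - 1, x^2 - x - 1.
None of them divide P (all give nonzero remainder).
Degree-3 irreducible divisors: test the 8 monic irreducibles of degree 3 over GF(3).
None of them divide P (all give nonzero remainder).
No irreducible factor of degree ≤ 3 exists, so P is irreducible over GF(3).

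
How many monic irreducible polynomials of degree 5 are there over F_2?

6

By the necklace-counting formula, N_2(5) = (1/5) Σ_{d|5} μ(5/d)·2^d.
Divisors of 5: 1, 5; μ(5/d) for each: -1, 1.
Σ = − 2^1 + 2^5 = 30.
N = 30/5 = 6.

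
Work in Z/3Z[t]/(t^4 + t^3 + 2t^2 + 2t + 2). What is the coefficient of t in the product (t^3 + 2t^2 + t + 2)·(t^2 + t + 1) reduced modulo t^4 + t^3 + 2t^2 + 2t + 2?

0

Multiply in Z/3Z[t]: (t^3 + 2t^2 + t + 2)·(t^2 + t + 1) = t^5 + t^3 + 2t^2 + 2.
Reduce using t^4 ≡ 2t^3 + t^2 + t + 1 (mod t^4 + t^3 + 2t^2 + 2t + 2).
Reduced: 2t^2 + 1.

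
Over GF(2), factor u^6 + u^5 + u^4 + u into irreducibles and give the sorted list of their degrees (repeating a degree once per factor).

Write h(u) = u^6 + u^5 + u^4 + u.
Roots in GF(2): h(0) = 0 → root; h(1) = 0 → root.
Linear factors from roots: (u), (u + 1).
Complete factorization: h(u) = (u)·(u + 1)^2·(u^3 + u^2 + 1).
Factor degrees with multiplicity: 1 + 1 + 1 + 3 = 6.

1, 1, 1, 3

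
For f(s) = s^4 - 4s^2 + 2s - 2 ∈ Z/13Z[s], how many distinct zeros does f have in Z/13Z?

2

Evaluate at each of the 13 elements of Z/13Z:
f(0) = 11; f(1) = 10; f(2) = 2; f(3) = 10; f(4) = 3; f(5) = 0 → root; f(6) = 5; f(7) = 7; f(8) = 6; f(9) = 0 → root; f(10) = 11; f(11) = 7; f(12) = 6.
Roots: {5, 9}.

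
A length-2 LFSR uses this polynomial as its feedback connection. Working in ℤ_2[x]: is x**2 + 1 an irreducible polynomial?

No

Write h(x) = x**2 + 1.
Check for roots in ℤ_2: h(0) = 1; h(1) = 0 → root.
h(1) = 0, so (x − 1) divides h(x); h is reducible.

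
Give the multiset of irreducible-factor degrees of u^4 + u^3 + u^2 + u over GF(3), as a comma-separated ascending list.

1, 1, 2

Write h(u) = u^4 + u^3 + u^2 + u.
Roots in GF(3): h(0) = 0 → root; h(1) = 1; h(2) = 0 → root.
Linear factors from roots: (u), (u + 1).
Complete factorization: h(u) = (u)·(u + 1)·(u^2 + 1).
Factor degrees with multiplicity: 1 + 1 + 2 = 4.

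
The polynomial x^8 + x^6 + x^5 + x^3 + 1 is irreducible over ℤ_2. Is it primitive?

Yes

Write f(x) = x^8 + x^6 + x^5 + x^3 + 1.
|GF(2^8)^×| = 2^8 − 1 = 255. Prime factorization: 255 = 3·5·17.
f is primitive ⇔ x has order 255 in GF(2)[x]/(f), i.e. x^(255/q) ≠ 1 for each prime q | 255.
x^(85) mod f = x^6 + x^5 + x^4 + x^3 + x^2 + x + 1.
x^(51) mod f = x^6 + x^5 + x^4 + x^3.
x^(15) mod f = x^7 + x^5 + x^4 + x^2 + 1.
None equal 1, so x has full order 255; f is primitive.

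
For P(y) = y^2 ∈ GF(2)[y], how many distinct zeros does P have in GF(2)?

Evaluate at each of the 2 elements of GF(2):
P(0) = 0 → root; P(1) = 1.
Roots: {0}.

1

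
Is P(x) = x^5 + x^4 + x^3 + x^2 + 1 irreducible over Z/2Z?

Yes

Check for roots in Z/2Z: P(0) = 1; P(1) = 1.
No roots, so no linear factors.
Monic irreducibles of degree 2 over GF(2): x^2 + x + 1.
None of them divide P (all give nonzero remainder).
No irreducible factor of degree ≤ 2 exists, so P is irreducible over GF(2).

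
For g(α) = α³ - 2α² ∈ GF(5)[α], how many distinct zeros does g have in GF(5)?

2

Evaluate at each of the 5 elements of GF(5):
g(0) = 0 → root; g(1) = 4; g(2) = 0 → root; g(3) = 4; g(4) = 2.
Roots: {0, 2}.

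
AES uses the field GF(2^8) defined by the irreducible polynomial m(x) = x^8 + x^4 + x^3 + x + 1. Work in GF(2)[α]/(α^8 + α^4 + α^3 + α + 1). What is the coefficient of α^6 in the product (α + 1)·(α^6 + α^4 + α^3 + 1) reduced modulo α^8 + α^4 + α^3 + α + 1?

1

Multiply in GF(2)[α]: (α + 1)·(α^6 + α^4 + α^3 + 1) = α^7 + α^6 + α^5 + α^3 + α + 1.
Reduced: α^7 + α^6 + α^5 + α^3 + α + 1.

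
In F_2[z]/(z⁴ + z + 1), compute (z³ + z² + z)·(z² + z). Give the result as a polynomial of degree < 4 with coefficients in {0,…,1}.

z

Multiply in F_2[z]: (z³ + z² + z)·(z² + z) = z⁵ + z².
Reduce using z⁴ ≡ z + 1 (mod z⁴ + z + 1).
Reduced: z.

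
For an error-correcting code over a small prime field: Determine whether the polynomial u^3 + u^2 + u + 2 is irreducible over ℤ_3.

Write P(u) = u^3 + u^2 + u + 2.
Check for roots in ℤ_3: P(0) = 2; P(1) = 2; P(2) = 1.
No roots. A degree-3 polynomial over a field with no linear factor is irreducible.

Yes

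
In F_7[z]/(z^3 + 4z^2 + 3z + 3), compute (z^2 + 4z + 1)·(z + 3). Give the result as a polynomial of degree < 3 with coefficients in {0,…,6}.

Multiply in F_7[z]: (z^2 + 4z + 1)·(z + 3) = z^3 + 6z + 3.
Reduce using z^3 ≡ 3z^2 + 4z + 4 (mod z^3 + 4z^2 + 3z + 3).
Reduced: 3z^2 + 3z.

3z^2 + 3z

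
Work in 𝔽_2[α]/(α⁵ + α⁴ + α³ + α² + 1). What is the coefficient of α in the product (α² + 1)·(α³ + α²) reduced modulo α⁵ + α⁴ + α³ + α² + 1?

0

Multiply in 𝔽_2[α]: (α² + 1)·(α³ + α²) = α⁵ + α⁴ + α³ + α².
Reduce using α⁵ ≡ α⁴ + α³ + α² + 1 (mod α⁵ + α⁴ + α³ + α² + 1).
Reduced: 1.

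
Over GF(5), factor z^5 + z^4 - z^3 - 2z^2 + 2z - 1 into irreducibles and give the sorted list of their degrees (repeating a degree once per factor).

Write f(z) = z^5 + z^4 - z^3 - 2z^2 + 2z - 1.
Roots in GF(5): f(0) = 4; f(1) = 0 → root; f(2) = 0 → root; f(3) = 4; f(4) = 1.
Linear factors from roots: (z - 1), (z - 2).
Complete factorization: f(z) = (z - 2)·(z - 1)·(z^3 - z^2 - z + 2).
Factor degrees with multiplicity: 1 + 1 + 3 = 5.

1, 1, 3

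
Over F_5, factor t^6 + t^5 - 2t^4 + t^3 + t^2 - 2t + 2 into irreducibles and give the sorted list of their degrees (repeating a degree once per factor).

Write f(t) = t^6 + t^5 - 2t^4 + t^3 + t^2 - 2t + 2.
Roots in F_5: f(0) = 2; f(1) = 2; f(2) = 4; f(3) = 2; f(4) = 2.
Complete factorization: f(t) = (t^6 + t^5 - 2t^4 + t^3 + t^2 - 2t + 2).
Factor degrees with multiplicity: 6 = 6.

6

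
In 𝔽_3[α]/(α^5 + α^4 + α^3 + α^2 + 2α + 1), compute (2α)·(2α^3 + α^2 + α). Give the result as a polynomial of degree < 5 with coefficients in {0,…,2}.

α^4 + 2α^3 + 2α^2

Multiply in 𝔽_3[α]: (2α)·(2α^3 + α^2 + α) = α^4 + 2α^3 + 2α^2.
Reduced: α^4 + 2α^3 + 2α^2.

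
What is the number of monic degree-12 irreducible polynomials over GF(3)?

The number of monic irreducibles of degree 12 over GF(3) is (1/12)·Σ_{d∣12} μ(12/d) 3^d.
Divisors of 12: 1, 2, 3, 4, 6, 12; μ(12/d) for each: 0, 1, 0, -1, -1, 1.
Σ = 3^2 − 3^4 − 3^6 + 3^12 = 530640.
N = 530640/12 = 44220.

44220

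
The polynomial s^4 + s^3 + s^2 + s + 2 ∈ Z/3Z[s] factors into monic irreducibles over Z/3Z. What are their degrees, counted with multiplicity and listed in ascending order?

1, 3

Write g(s) = s^4 + s^3 + s^2 + s + 2.
Roots in Z/3Z: g(0) = 2; g(1) = 0 → root; g(2) = 2.
Linear factors from roots: (s + 2).
Complete factorization: g(s) = (s + 2)·(s^3 + 2s^2 + 1).
Factor degrees with multiplicity: 1 + 3 = 4.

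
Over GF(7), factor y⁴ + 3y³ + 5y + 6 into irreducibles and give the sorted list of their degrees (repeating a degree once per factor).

1, 3

Write h(y) = y⁴ + 3y³ + 5y + 6.
Linear factors from roots: (y + 5).
Complete factorization: h(y) = (y + 5)·(y³ + 5y² + 3y + 4).
Factor degrees with multiplicity: 1 + 3 = 4.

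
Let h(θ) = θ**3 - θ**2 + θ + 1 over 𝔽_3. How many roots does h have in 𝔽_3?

0

Evaluate at each of the 3 elements of 𝔽_3:
h(0) = 1; h(1) = 2; h(2) = 1.
No element is a root.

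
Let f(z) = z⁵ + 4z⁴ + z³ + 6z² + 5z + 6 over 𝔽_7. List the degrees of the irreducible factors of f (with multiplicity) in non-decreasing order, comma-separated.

Complete factorization: f(z) = (z⁵ + 4z⁴ + z³ + 6z² + 5z + 6).
Factor degrees with multiplicity: 5 = 5.

5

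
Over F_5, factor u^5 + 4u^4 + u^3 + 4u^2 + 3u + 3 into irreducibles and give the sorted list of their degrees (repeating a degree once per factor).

2, 3

Write g(u) = u^5 + 4u^4 + u^3 + 4u^2 + 3u + 3.
Roots in F_5: g(0) = 3; g(1) = 1; g(2) = 4; g(3) = 2; g(4) = 1.
Complete factorization: g(u) = (u^2 + 3u + 3)·(u^3 + u^2 + 1).
Factor degrees with multiplicity: 2 + 3 = 5.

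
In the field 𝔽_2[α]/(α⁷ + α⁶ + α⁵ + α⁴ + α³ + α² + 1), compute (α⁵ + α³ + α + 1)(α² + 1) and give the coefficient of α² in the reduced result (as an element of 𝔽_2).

Multiply in 𝔽_2[α]: (α⁵ + α³ + α + 1)·(α² + 1) = α⁷ + α² + α + 1.
Reduce using α⁷ ≡ α⁶ + α⁵ + α⁴ + α³ + α² + 1 (mod α⁷ + α⁶ + α⁵ + α⁴ + α³ + α² + 1).
Reduced: α⁶ + α⁵ + α⁴ + α³ + α.

0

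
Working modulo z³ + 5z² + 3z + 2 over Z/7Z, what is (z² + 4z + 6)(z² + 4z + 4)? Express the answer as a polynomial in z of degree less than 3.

Multiply in Z/7Z[z]: (z² + 4z + 6)·(z² + 4z + 4) = z⁴ + z³ + 5z² + 5z + 3.
Reduce using z³ ≡ 2z² + 4z + 5 (mod z³ + 5z² + 3z + 2).
Reduced: z² + z + 4.

z^2 + z + 4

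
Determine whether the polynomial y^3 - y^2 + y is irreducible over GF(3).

Write h(y) = y^3 - y^2 + y.
Check for roots in GF(3): h(0) = 0 → root; h(1) = 1; h(2) = 0 → root.
h(0) = 0, so (y) divides h(y); h is reducible.

No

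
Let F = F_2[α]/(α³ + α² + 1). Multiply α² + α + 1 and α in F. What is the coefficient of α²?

Multiply in F_2[α]: (α² + α + 1)·(α) = α³ + α² + α.
Reduce using α³ ≡ α² + 1 (mod α³ + α² + 1).
Reduced: α + 1.

0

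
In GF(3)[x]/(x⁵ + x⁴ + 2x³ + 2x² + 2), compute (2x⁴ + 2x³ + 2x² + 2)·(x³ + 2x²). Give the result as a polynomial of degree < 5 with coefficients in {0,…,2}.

Multiply in GF(3)[x]: (2x⁴ + 2x³ + 2x² + 2)·(x³ + 2x²) = 2x⁷ + x⁴ + 2x³ + x².
Reduce using x⁵ ≡ 2x⁴ + x³ + x² + 1 (mod x⁵ + x⁴ + 2x³ + 2x² + 2).
Reduced: x³ + x² + x + 1.

x^3 + x^2 + x + 1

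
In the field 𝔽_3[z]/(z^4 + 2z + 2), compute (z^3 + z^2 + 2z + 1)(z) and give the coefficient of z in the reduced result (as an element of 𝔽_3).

Multiply in 𝔽_3[z]: (z^3 + z^2 + 2z + 1)·(z) = z^4 + z^3 + 2z^2 + z.
Reduce using z^4 ≡ z + 1 (mod z^4 + 2z + 2).
Reduced: z^3 + 2z^2 + 2z + 1.

2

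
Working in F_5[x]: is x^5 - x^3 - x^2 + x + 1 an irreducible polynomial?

Yes

Write m(x) = x^5 - x^3 - x^2 + x + 1.
Check for roots in F_5: m(0) = 1; m(1) = 1; m(2) = 3; m(3) = 1; m(4) = 4.
No roots, so no linear factors.
Degree-2 irreducible divisors: test the 10 monic irreducibles of degree 2 over GF(5).
None of them divide m (all give nonzero remainder).
No irreducible factor of degree ≤ 2 exists, so m is irreducible over GF(5).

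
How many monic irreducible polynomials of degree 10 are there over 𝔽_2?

x^(2^10) − x is the product of all monic irreducibles of degree dividing 10; Möbius inversion gives N = (1/10) Σ μ(10/d)·2^d.
Divisors of 10: 1, 2, 5, 10; μ(10/d) for each: 1, -1, -1, 1.
Σ = 2^1 − 2^2 − 2^5 + 2^10 = 990.
N = 990/10 = 99.

99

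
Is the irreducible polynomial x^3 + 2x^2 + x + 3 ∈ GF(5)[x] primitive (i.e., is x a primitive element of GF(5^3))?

Write f(x) = x^3 + 2x^2 + x + 3.
|GF(5^3)^×| = 5^3 − 1 = 124. Prime factorization: 124 = 2^2·31.
f is primitive ⇔ x has order 124 in GF(5)[x]/(f), i.e. x^(124/q) ≠ 1 for each prime q | 124.
x^(62) mod f = 4.
x^(4) mod f = 3x^2 + 4x + 1.
None equal 1, so x has full order 124; f is primitive.

Yes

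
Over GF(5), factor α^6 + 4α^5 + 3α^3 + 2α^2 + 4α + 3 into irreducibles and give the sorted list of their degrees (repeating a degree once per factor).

1, 1, 1, 1, 1, 1

Write h(α) = α^6 + 4α^5 + 3α^3 + 2α^2 + 4α + 3.
Roots in GF(5): h(0) = 3; h(1) = 2; h(2) = 0 → root; h(3) = 0 → root; h(4) = 0 → root.
Linear factors from roots: (α + 3), (α + 2), (α + 1).
Complete factorization: h(α) = (α + 1)·(α + 2)^2·(α + 3)^3.
Factor degrees with multiplicity: 1 + 1 + 1 + 1 + 1 + 1 = 6.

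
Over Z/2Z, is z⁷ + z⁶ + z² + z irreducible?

No

Write m(z) = z⁷ + z⁶ + z² + z.
Check for roots in Z/2Z: m(0) = 0 → root; m(1) = 0 → root.
m(0) = 0, so (z) divides m(z); m is reducible.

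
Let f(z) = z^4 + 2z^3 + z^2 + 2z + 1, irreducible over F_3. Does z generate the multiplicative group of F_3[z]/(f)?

No

|GF(3^4)^×| = 3^4 − 1 = 80. Prime factorization: 80 = 2^4·5.
f is primitive ⇔ z has order 80 in GF(3)[z]/(f), i.e. z^(80/q) ≠ 1 for each prime q | 80.
z^(40) mod f = 1
z^(16) mod f = 2z.
Since z^(40) = 1, the order of z divides 40 < 80; not primitive.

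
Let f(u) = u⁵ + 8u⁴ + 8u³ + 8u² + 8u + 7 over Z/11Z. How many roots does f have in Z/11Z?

4

Evaluate at each of the 11 elements of Z/11Z:
f(0) = 7; f(1) = 7; f(2) = 4; f(3) = 0 → root; f(4) = 0 → root; f(5) = 0 → root; f(6) = 8; f(7) = 10; f(8) = 2; f(9) = 0 → root; f(10) = 6.
Roots: {3, 4, 5, 9}.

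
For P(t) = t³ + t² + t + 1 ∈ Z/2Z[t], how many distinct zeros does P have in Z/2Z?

Evaluate at each of the 2 elements of Z/2Z:
P(0) = 1; P(1) = 0 → root.
Roots: {1}.

1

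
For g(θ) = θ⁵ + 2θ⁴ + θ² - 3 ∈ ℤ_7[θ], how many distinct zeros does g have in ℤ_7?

Evaluate at each of the 7 elements of ℤ_7:
g(0) = 4; g(1) = 1; g(2) = 2; g(3) = 5; g(4) = 2; g(5) = 1; g(6) = 6.
No element is a root.

0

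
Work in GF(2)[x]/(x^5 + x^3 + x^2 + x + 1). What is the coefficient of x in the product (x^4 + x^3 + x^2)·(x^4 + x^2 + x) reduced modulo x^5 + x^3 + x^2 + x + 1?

1

Multiply in GF(2)[x]: (x^4 + x^3 + x^2)·(x^4 + x^2 + x) = x^8 + x^7 + x^3.
Reduce using x^5 ≡ x^3 + x^2 + x + 1 (mod x^5 + x^3 + x^2 + x + 1).
Reduced: x^4 + x.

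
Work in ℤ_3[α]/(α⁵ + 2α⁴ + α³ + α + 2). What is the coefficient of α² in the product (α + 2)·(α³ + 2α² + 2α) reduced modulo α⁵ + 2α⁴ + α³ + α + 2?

0

Multiply in ℤ_3[α]: (α + 2)·(α³ + 2α² + 2α) = α⁴ + α³ + α.
Reduced: α⁴ + α³ + α.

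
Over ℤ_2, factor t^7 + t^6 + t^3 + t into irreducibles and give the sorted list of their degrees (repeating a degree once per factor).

Write h(t) = t^7 + t^6 + t^3 + t.
Roots in ℤ_2: h(0) = 0 → root; h(1) = 0 → root.
Linear factors from roots: (t), (t + 1).
Complete factorization: h(t) = (t)·(t + 1)·(t^2 + t + 1)·(t^3 + t^2 + 1).
Factor degrees with multiplicity: 1 + 1 + 2 + 3 = 7.

1, 1, 2, 3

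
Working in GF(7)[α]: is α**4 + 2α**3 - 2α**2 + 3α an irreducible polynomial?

Write m(α) = α**4 + 2α**3 - 2α**2 + 3α.
Check for roots in GF(7): m(0) = 0 → root; m(1) = 4; m(2) = 2; m(3) = 0 → root; m(4) = 0 → root; m(5) = 0 → root; m(6) = 1.
m(0) = 0, so (α) divides m(α); m is reducible.

No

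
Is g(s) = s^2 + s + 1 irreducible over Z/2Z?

Yes

Check for roots in Z/2Z: g(0) = 1; g(1) = 1.
No roots. A degree-2 polynomial over a field with no linear factor is irreducible.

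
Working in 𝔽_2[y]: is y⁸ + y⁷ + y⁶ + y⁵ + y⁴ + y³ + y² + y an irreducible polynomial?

No

Write g(y) = y⁸ + y⁷ + y⁶ + y⁵ + y⁴ + y³ + y² + y.
Check for roots in 𝔽_2: g(0) = 0 → root; g(1) = 0 → root.
g(0) = 0, so (y) divides g(y); g is reducible.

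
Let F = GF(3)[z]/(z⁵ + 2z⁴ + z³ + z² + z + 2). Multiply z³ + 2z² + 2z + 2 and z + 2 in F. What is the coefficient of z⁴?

Multiply in GF(3)[z]: (z³ + 2z² + 2z + 2)·(z + 2) = z⁴ + z³ + 1.
Reduced: z⁴ + z³ + 1.

1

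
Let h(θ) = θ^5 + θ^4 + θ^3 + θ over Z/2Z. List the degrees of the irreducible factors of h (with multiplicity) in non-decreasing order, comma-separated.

1, 1, 3

Roots in Z/2Z: h(0) = 0 → root; h(1) = 0 → root.
Linear factors from roots: (θ), (θ + 1).
Complete factorization: h(θ) = (θ)·(θ + 1)·(θ^3 + θ + 1).
Factor degrees with multiplicity: 1 + 1 + 3 = 5.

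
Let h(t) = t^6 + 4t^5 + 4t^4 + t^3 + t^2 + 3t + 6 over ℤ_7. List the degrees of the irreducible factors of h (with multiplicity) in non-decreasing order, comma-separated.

1, 2, 3

Linear factors from roots: (t + 5).
Complete factorization: h(t) = (t + 5)·(t^2 + 3t + 5)·(t^3 + 3t^2 + 2t + 5).
Factor degrees with multiplicity: 1 + 2 + 3 = 6.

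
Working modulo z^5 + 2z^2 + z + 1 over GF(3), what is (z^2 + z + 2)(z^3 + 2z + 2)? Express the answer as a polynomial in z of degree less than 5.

z^4 + z^3 + 2z^2 + 2z

Multiply in GF(3)[z]: (z^2 + z + 2)·(z^3 + 2z + 2) = z^5 + z^4 + z^3 + z^2 + 1.
Reduce using z^5 ≡ z^2 + 2z + 2 (mod z^5 + 2z^2 + z + 1).
Reduced: z^4 + z^3 + 2z^2 + 2z.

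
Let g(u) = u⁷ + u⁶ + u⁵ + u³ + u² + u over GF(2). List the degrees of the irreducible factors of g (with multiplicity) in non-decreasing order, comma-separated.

Roots in GF(2): g(0) = 0 → root; g(1) = 0 → root.
Linear factors from roots: (u), (u + 1).
Complete factorization: g(u) = (u)·(u + 1)^4·(u² + u + 1).
Factor degrees with multiplicity: 1 + 1 + 1 + 1 + 1 + 2 = 7.

1, 1, 1, 1, 1, 2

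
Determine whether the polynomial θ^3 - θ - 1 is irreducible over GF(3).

Write P(θ) = θ^3 - θ - 1.
Check for roots in GF(3): P(0) = 2; P(1) = 2; P(2) = 2.
No roots. A degree-3 polynomial over a field with no linear factor is irreducible.

Yes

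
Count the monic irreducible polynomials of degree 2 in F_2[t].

1

The number of monic irreducibles of degree 2 over GF(2) is (1/2)·Σ_{d∣2} μ(2/d) 2^d.
Divisors of 2: 1, 2; μ(2/d) for each: -1, 1.
Σ = − 2^1 + 2^2 = 2.
N = 2/2 = 1.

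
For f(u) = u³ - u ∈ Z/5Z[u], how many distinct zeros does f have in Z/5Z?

Evaluate at each of the 5 elements of Z/5Z:
f(0) = 0 → root; f(1) = 0 → root; f(2) = 1; f(3) = 4; f(4) = 0 → root.
Roots: {0, 1, 4}.

3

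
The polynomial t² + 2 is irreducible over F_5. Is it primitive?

No

Write f(t) = t² + 2.
|GF(5^2)^×| = 5^2 − 1 = 24. Prime factorization: 24 = 2^3·3.
f is primitive ⇔ t has order 24 in GF(5)[t]/(f), i.e. t^(24/q) ≠ 1 for each prime q | 24.
t^(12) mod f = 4.
t^(8) mod f = 1
Since t^(8) = 1, the order of t divides 8 < 24; not primitive.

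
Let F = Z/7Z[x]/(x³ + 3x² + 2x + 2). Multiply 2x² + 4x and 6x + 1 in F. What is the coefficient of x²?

4

Multiply in Z/7Z[x]: (2x² + 4x)·(6x + 1) = 5x³ + 5x² + 4x.
Reduce using x³ ≡ 4x² + 5x + 5 (mod x³ + 3x² + 2x + 2).
Reduced: 4x² + x + 4.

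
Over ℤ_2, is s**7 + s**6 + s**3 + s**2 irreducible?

No

Write h(s) = s**7 + s**6 + s**3 + s**2.
Check for roots in ℤ_2: h(0) = 0 → root; h(1) = 0 → root.
h(0) = 0, so (s) divides h(s); h is reducible.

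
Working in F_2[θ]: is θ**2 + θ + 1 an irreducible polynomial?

Yes

Write h(θ) = θ**2 + θ + 1.
Check for roots in F_2: h(0) = 1; h(1) = 1.
No roots. A degree-2 polynomial over a field with no linear factor is irreducible.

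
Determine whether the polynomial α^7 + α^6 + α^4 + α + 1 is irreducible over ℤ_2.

Write P(α) = α^7 + α^6 + α^4 + α + 1.
Check for roots in ℤ_2: P(0) = 1; P(1) = 1.
No roots, so no linear factors.
Monic irreducibles of degree 2 over GF(2): α^2 + α + 1.
None of them divide P (all give nonzero remainder).
Monic irreducibles of degree 3 over GF(2): α^3 + α + 1, α^3 + α^2 + 1.
None of them divide P (all give nonzero remainder).
No irreducible factor of degree ≤ 3 exists, so P is irreducible over GF(2).

Yes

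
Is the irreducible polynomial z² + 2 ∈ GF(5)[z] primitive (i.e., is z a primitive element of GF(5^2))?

Write f(z) = z² + 2.
|GF(5^2)^×| = 5^2 − 1 = 24. Prime factorization: 24 = 2^3·3.
f is primitive ⇔ z has order 24 in GF(5)[z]/(f), i.e. z^(24/q) ≠ 1 for each prime q | 24.
z^(12) mod f = 4.
z^(8) mod f = 1
Since z^(8) = 1, the order of z divides 8 < 24; not primitive.

No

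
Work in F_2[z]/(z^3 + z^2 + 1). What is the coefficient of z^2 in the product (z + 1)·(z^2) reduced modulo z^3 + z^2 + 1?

Multiply in F_2[z]: (z + 1)·(z^2) = z^3 + z^2.
Reduce using z^3 ≡ z^2 + 1 (mod z^3 + z^2 + 1).
Reduced: 1.

0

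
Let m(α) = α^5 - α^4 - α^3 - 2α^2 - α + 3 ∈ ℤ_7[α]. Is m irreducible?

Check for roots in ℤ_7: m(0) = 3; m(1) = 6; m(2) = 1; m(3) = 5; m(4) = 6; m(5) = 6; m(6) = 1.
No roots, so no linear factors.
Degree-2 irreducible divisors: test the 21 monic irreducibles of degree 2 over GF(7).
None of them divide m (all give nonzero remainder).
No irreducible factor of degree ≤ 2 exists, so m is irreducible over GF(7).

Yes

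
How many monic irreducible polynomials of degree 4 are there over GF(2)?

x^(2^4) − x is the product of all monic irreducibles of degree dividing 4; Möbius inversion gives N = (1/4) Σ μ(4/d)·2^d.
Divisors of 4: 1, 2, 4; μ(4/d) for each: 0, -1, 1.
Σ = − 2^2 + 2^4 = 12.
N = 12/4 = 3.

3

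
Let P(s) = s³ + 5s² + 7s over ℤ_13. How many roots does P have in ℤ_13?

Evaluate at each of the 13 elements of ℤ_13:
P(0) = 0 → root; P(1) = 0 → root; P(2) = 3; P(3) = 2; P(4) = 3; P(5) = 12; P(6) = 9; P(7) = 0 → root; P(8) = 4; P(9) = 1; P(10) = 10; P(11) = 11; P(12) = 10.
Roots: {0, 1, 7}.

3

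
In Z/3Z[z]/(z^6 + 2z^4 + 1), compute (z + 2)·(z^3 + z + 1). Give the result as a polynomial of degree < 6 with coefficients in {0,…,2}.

z^4 + 2z^3 + z^2 + 2

Multiply in Z/3Z[z]: (z + 2)·(z^3 + z + 1) = z^4 + 2z^3 + z^2 + 2.
Reduced: z^4 + 2z^3 + z^2 + 2.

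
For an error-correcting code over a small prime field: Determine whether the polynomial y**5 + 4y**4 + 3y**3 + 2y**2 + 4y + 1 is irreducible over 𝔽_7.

Write f(y) = y**5 + 4y**4 + 3y**3 + 2y**2 + 4y + 1.
Check for roots in 𝔽_7: f(0) = 1; f(1) = 1; f(2) = 4; f(3) = 0 → root; f(4) = 0 → root; f(5) = 2; f(6) = 6.
f(3) = 0, so (y − 3) divides f(y); f is reducible.

No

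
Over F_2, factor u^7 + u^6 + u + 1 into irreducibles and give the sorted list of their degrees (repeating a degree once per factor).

Write g(u) = u^7 + u^6 + u + 1.
Roots in F_2: g(0) = 1; g(1) = 0 → root.
Linear factors from roots: (u + 1).
Complete factorization: g(u) = (u + 1)^3·(u^2 + u + 1)^2.
Factor degrees with multiplicity: 1 + 1 + 1 + 2 + 2 = 7.

1, 1, 1, 2, 2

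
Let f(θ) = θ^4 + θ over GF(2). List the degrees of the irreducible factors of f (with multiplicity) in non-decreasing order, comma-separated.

Roots in GF(2): f(0) = 0 → root; f(1) = 0 → root.
Linear factors from roots: (θ), (θ + 1).
Complete factorization: f(θ) = (θ)·(θ + 1)·(θ^2 + θ + 1).
Factor degrees with multiplicity: 1 + 1 + 2 = 4.

1, 1, 2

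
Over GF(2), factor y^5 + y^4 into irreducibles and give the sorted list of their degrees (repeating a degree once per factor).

1, 1, 1, 1, 1

Write h(y) = y^5 + y^4.
Roots in GF(2): h(0) = 0 → root; h(1) = 0 → root.
Linear factors from roots: (y), (y + 1).
Complete factorization: h(y) = (y + 1)·(y)^4.
Factor degrees with multiplicity: 1 + 1 + 1 + 1 + 1 = 5.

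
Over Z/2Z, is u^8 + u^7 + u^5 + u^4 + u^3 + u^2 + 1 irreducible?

Write h(u) = u^8 + u^7 + u^5 + u^4 + u^3 + u^2 + 1.
Check for roots in Z/2Z: h(0) = 1; h(1) = 1.
No roots, so no linear factors.
Monic irreducibles of degree 2 over GF(2): u^2 + u + 1.
None of them divide h (all give nonzero remainder).
Monic irreducibles of degree 3 over GF(2): u^3 + u + 1, u^3 + u^2 + 1.
None of them divide h (all give nonzero remainder).
Monic irreducibles of degree 4 over GF(2): u^4 + u + 1, u^4 + u^3 + 1, u^4 + u^3 + u^2 + u + 1.
None of them divide h (all give nonzero remainder).
No irreducible factor of degree ≤ 4 exists, so h is irreducible over GF(2).

Yes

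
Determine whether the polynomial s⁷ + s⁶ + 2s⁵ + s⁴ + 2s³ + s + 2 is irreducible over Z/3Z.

Write g(s) = s⁷ + s⁶ + 2s⁵ + s⁴ + 2s³ + s + 2.
Check for roots in Z/3Z: g(0) = 2; g(1) = 1; g(2) = 1.
No roots, so no linear factors.
Monic irreducibles of degree 2 over GF(3): s² + 1, s² + s + 2, s² + 2s + 2.
None of them divide g (all give nonzero remainder).
Degree-3 irreducible divisors: test the 8 monic irreducibles of degree 3 over GF(3).
None of them divide g (all give nonzero remainder).
No irreducible factor of degree ≤ 3 exists, so g is irreducible over GF(3).

Yes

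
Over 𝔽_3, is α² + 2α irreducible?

No

Write f(α) = α² + 2α.
Check for roots in 𝔽_3: f(0) = 0 → root; f(1) = 0 → root; f(2) = 2.
f(0) = 0, so (α) divides f(α); f is reducible.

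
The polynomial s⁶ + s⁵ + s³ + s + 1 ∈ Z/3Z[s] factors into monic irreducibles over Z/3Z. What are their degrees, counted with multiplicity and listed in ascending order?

6

Write g(s) = s⁶ + s⁵ + s³ + s + 1.
Roots in Z/3Z: g(0) = 1; g(1) = 2; g(2) = 2.
Complete factorization: g(s) = (s⁶ + s⁵ + s³ + s + 1).
Factor degrees with multiplicity: 6 = 6.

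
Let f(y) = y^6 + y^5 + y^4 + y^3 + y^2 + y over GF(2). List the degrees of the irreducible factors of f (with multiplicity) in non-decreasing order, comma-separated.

Roots in GF(2): f(0) = 0 → root; f(1) = 0 → root.
Linear factors from roots: (y), (y + 1).
Complete factorization: f(y) = (y)·(y + 1)·(y^2 + y + 1)^2.
Factor degrees with multiplicity: 1 + 1 + 2 + 2 = 6.

1, 1, 2, 2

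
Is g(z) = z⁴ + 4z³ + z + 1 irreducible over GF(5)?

Check for roots in GF(5): g(0) = 1; g(1) = 2; g(2) = 1; g(3) = 3; g(4) = 2.
No roots, so no linear factors.
Degree-2 irreducible divisors: test the 10 monic irreducibles of degree 2 over GF(5).
None of them divide g (all give nonzero remainder).
No irreducible factor of degree ≤ 2 exists, so g is irreducible over GF(5).

Yes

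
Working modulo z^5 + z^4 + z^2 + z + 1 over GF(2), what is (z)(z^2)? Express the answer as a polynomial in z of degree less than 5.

z^3

Multiply in GF(2)[z]: (z)·(z^2) = z^3.
Reduced: z^3.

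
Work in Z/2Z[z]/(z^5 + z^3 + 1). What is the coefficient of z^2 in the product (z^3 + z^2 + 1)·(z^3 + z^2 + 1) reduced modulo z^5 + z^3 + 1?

0

Multiply in Z/2Z[z]: (z^3 + z^2 + 1)·(z^3 + z^2 + 1) = z^6 + z^4 + 1.
Reduce using z^5 ≡ z^3 + 1 (mod z^5 + z^3 + 1).
Reduced: z + 1.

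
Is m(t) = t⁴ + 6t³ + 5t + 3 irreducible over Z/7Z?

Check for roots in Z/7Z: m(0) = 3; m(1) = 1; m(2) = 0 → root; m(3) = 2; m(4) = 5; m(5) = 3; m(6) = 0 → root.
m(2) = 0, so (t − 2) divides m(t); m is reducible.

No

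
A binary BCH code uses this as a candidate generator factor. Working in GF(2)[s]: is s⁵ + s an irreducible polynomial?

Write P(s) = s⁵ + s.
Check for roots in GF(2): P(0) = 0 → root; P(1) = 0 → root.
P(0) = 0, so (s) divides P(s); P is reducible.

No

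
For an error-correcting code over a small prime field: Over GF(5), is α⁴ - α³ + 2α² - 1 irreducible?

Write h(α) = α⁴ - α³ + 2α² - 1.
Check for roots in GF(5): h(0) = 4; h(1) = 1; h(2) = 0 → root; h(3) = 1; h(4) = 3.
h(2) = 0, so (α − 2) divides h(α); h is reducible.

No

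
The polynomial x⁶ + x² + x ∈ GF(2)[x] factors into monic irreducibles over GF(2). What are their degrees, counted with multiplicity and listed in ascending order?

1, 2, 3

Write g(x) = x⁶ + x² + x.
Roots in GF(2): g(0) = 0 → root; g(1) = 1.
Linear factors from roots: (x).
Complete factorization: g(x) = (x)·(x² + x + 1)·(x³ + x² + 1).
Factor degrees with multiplicity: 1 + 2 + 3 = 6.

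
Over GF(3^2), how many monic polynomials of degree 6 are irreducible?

88440

x^(9^6) − x is the product of all monic irreducibles of degree dividing 6; Möbius inversion gives N = (1/6) Σ μ(6/d)·9^d.
Divisors of 6: 1, 2, 3, 6; μ(6/d) for each: 1, -1, -1, 1.
Σ = 9^1 − 9^2 − 9^3 + 9^6 = 530640.
N = 530640/6 = 88440.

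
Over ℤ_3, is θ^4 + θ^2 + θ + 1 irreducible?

Write P(θ) = θ^4 + θ^2 + θ + 1.
Check for roots in ℤ_3: P(0) = 1; P(1) = 1; P(2) = 2.
No roots, so no linear factors.
Monic irreducibles of degree 2 over GF(3): θ^2 + 1, θ^2 + θ - 1, θ^2 - θ - 1.
None of them divide P (all give nonzero remainder).
No irreducible factor of degree ≤ 2 exists, so P is irreducible over GF(3).

Yes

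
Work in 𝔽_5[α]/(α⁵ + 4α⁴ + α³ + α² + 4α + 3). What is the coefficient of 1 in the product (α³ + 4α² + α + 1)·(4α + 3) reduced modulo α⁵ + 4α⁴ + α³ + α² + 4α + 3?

3

Multiply in 𝔽_5[α]: (α³ + 4α² + α + 1)·(4α + 3) = 4α⁴ + 4α³ + α² + 2α + 3.
Reduced: 4α⁴ + 4α³ + α² + 2α + 3.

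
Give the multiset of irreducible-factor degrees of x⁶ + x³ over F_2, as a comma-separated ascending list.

1, 1, 1, 1, 2

Write h(x) = x⁶ + x³.
Roots in F_2: h(0) = 0 → root; h(1) = 0 → root.
Linear factors from roots: (x), (x + 1).
Complete factorization: h(x) = (x + 1)·(x)^3·(x² + x + 1).
Factor degrees with multiplicity: 1 + 1 + 1 + 1 + 2 = 6.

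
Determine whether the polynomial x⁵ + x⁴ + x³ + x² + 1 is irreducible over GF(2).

Write h(x) = x⁵ + x⁴ + x³ + x² + 1.
Check for roots in GF(2): h(0) = 1; h(1) = 1.
No roots, so no linear factors.
Monic irreducibles of degree 2 over GF(2): x² + x + 1.
None of them divide h (all give nonzero remainder).
No irreducible factor of degree ≤ 2 exists, so h is irreducible over GF(2).

Yes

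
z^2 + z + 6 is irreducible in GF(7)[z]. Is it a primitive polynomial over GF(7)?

No

Write f(z) = z^2 + z + 6.
|GF(7^2)^×| = 7^2 − 1 = 48. Prime factorization: 48 = 2^4·3.
f is primitive ⇔ z has order 48 in GF(7)[z]/(f), i.e. z^(48/q) ≠ 1 for each prime q | 48.
z^(24) mod f = 6.
z^(16) mod f = 1
Since z^(16) = 1, the order of z divides 16 < 48; not primitive.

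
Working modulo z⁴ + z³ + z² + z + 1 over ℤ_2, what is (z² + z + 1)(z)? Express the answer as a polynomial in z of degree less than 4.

z^3 + z^2 + z

Multiply in ℤ_2[z]: (z² + z + 1)·(z) = z³ + z² + z.
Reduced: z³ + z² + z.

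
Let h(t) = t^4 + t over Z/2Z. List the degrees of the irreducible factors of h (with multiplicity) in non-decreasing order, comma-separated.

1, 1, 2

Roots in Z/2Z: h(0) = 0 → root; h(1) = 0 → root.
Linear factors from roots: (t), (t + 1).
Complete factorization: h(t) = (t)·(t + 1)·(t^2 + t + 1).
Factor degrees with multiplicity: 1 + 1 + 2 = 4.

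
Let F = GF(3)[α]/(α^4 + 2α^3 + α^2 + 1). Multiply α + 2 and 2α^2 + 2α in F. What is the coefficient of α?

Multiply in GF(3)[α]: (α + 2)·(2α^2 + 2α) = 2α^3 + α.
Reduced: 2α^3 + α.

1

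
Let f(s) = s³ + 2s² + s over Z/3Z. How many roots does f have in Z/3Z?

Evaluate at each of the 3 elements of Z/3Z:
f(0) = 0 → root; f(1) = 1; f(2) = 0 → root.
Roots: {0, 2}.

2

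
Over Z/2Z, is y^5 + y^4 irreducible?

No

Write g(y) = y^5 + y^4.
Check for roots in Z/2Z: g(0) = 0 → root; g(1) = 0 → root.
g(0) = 0, so (y) divides g(y); g is reducible.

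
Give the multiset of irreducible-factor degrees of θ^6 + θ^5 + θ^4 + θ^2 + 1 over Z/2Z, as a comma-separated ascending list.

Write g(θ) = θ^6 + θ^5 + θ^4 + θ^2 + 1.
Roots in Z/2Z: g(0) = 1; g(1) = 1.
Complete factorization: g(θ) = (θ^6 + θ^5 + θ^4 + θ^2 + 1).
Factor degrees with multiplicity: 6 = 6.

6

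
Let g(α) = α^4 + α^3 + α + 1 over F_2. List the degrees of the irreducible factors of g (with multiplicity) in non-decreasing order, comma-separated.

Roots in F_2: g(0) = 1; g(1) = 0 → root.
Linear factors from roots: (α + 1).
Complete factorization: g(α) = (α + 1)^2·(α^2 + α + 1).
Factor degrees with multiplicity: 1 + 1 + 2 = 4.

1, 1, 2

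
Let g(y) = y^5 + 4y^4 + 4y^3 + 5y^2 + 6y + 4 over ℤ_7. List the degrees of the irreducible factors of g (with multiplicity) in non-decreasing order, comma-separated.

Linear factors from roots: (y + 4).
Complete factorization: g(y) = (y + 4)·(y^2 + 2y + 5)·(y^2 + 5y + 3).
Factor degrees with multiplicity: 1 + 2 + 2 = 5.

1, 2, 2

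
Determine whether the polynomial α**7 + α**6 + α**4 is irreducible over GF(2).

Write P(α) = α**7 + α**6 + α**4.
Check for roots in GF(2): P(0) = 0 → root; P(1) = 1.
P(0) = 0, so (α) divides P(α); P is reducible.

No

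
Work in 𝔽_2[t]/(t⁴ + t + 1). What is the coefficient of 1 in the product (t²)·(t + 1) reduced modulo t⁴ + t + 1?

Multiply in 𝔽_2[t]: (t²)·(t + 1) = t³ + t².
Reduced: t³ + t².

0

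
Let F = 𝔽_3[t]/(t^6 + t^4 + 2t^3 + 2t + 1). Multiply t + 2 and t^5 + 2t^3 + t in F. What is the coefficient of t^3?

2

Multiply in 𝔽_3[t]: (t + 2)·(t^5 + 2t^3 + t) = t^6 + 2t^5 + 2t^4 + t^3 + t^2 + 2t.
Reduce using t^6 ≡ 2t^4 + t^3 + t + 2 (mod t^6 + t^4 + 2t^3 + 2t + 1).
Reduced: 2t^5 + t^4 + 2t^3 + t^2 + 2.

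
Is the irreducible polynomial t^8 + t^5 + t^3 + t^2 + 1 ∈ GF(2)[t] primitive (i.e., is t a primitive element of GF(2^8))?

Write f(t) = t^8 + t^5 + t^3 + t^2 + 1.
|GF(2^8)^×| = 2^8 − 1 = 255. Prime factorization: 255 = 3·5·17.
f is primitive ⇔ t has order 255 in GF(2)[t]/(f), i.e. t^(255/q) ≠ 1 for each prime q | 255.
t^(85) mod f = t^7 + t^5 + t^4 + t^3 + t^2 + t.
t^(51) mod f = t^7 + t^6 + t^4 + t^3 + t^2.
t^(15) mod f = t^7 + t^6 + t^5 + t^2.
None equal 1, so t has full order 255; f is primitive.

Yes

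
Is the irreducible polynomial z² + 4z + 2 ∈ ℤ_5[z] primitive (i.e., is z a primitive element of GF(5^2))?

Write f(z) = z² + 4z + 2.
|GF(5^2)^×| = 5^2 − 1 = 24. Prime factorization: 24 = 2^3·3.
f is primitive ⇔ z has order 24 in GF(5)[z]/(f), i.e. z^(24/q) ≠ 1 for each prime q | 24.
z^(12) mod f = 4.
z^(8) mod f = 2z + 1.
None equal 1, so z has full order 24; f is primitive.

Yes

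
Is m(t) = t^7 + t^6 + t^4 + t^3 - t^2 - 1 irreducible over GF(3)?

Yes

Check for roots in GF(3): m(0) = 2; m(1) = 2; m(2) = 1.
No roots, so no linear factors.
Monic irreducibles of degree 2 over GF(3): t^2 + 1, t^2 + t - 1, t^2 - t - 1.
None of them divide m (all give nonzero remainder).
Degree-3 irreducible divisors: test the 8 monic irreducibles of degree 3 over GF(3).
None of them divide m (all give nonzero remainder).
No irreducible factor of degree ≤ 3 exists, so m is irreducible over GF(3).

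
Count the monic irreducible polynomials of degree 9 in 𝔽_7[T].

4483696

By the necklace-counting formula, N_7(9) = (1/9) Σ_{d|9} μ(9/d)·7^d.
Divisors of 9: 1, 3, 9; μ(9/d) for each: 0, -1, 1.
Σ = − 7^3 + 7^9 = 40353264.
N = 40353264/9 = 4483696.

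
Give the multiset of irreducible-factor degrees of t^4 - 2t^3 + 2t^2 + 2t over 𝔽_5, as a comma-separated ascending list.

Write f(t) = t^4 - 2t^3 + 2t^2 + 2t.
Roots in 𝔽_5: f(0) = 0 → root; f(1) = 3; f(2) = 2; f(3) = 1; f(4) = 3.
Linear factors from roots: (t).
Complete factorization: f(t) = (t)·(t^3 - 2t^2 + 2t + 2).
Factor degrees with multiplicity: 1 + 3 = 4.

1, 3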